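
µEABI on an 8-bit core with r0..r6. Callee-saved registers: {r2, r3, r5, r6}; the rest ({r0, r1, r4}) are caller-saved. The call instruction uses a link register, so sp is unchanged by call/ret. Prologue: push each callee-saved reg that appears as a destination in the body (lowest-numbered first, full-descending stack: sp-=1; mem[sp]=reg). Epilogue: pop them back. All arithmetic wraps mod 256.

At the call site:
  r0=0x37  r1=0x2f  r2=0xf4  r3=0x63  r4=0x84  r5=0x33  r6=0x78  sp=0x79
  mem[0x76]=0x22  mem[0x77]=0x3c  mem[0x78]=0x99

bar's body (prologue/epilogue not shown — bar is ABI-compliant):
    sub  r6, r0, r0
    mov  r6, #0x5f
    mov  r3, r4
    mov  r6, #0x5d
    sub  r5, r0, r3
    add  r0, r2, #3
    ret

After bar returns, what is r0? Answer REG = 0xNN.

REG = 0xf7

prologue: push r3 → mem[0x78]=0x63, sp=0x78
prologue: push r5 → mem[0x77]=0x33, sp=0x77
prologue: push r6 → mem[0x76]=0x78, sp=0x76
body[0] sub  r6, r0, r0 → r6=0x00
body[1] mov  r6, #0x5f → r6=0x5f
body[2] mov  r3, r4 → r3=0x84
body[3] mov  r6, #0x5d → r6=0x5d
body[4] sub  r5, r0, r3 → r5=0xb3
body[5] add  r0, r2, #3 → r0=0xf7
epilogue: pop r6=0x78, sp=0x77
epilogue: pop r5=0x33, sp=0x78
epilogue: pop r3=0x63, sp=0x79
r0 is caller-saved → body value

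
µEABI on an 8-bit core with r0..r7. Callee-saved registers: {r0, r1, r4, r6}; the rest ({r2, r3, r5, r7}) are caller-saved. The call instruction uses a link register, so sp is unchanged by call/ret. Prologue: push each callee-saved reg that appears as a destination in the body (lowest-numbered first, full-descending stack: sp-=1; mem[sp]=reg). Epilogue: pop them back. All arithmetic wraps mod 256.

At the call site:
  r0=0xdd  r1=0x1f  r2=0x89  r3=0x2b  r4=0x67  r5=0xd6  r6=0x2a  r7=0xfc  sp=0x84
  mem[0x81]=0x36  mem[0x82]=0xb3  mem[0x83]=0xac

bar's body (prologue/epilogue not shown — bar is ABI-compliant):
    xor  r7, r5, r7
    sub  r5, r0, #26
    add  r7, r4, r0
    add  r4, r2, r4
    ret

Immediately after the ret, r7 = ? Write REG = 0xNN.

prologue: push r4 → mem[0x83]=0x67, sp=0x83
body[0] xor  r7, r5, r7 → r7=0x2a
body[1] sub  r5, r0, #26 → r5=0xc3
body[2] add  r7, r4, r0 → r7=0x44
body[3] add  r4, r2, r4 → r4=0xf0
epilogue: pop r4=0x67, sp=0x84
r7 is caller-saved → body value

REG = 0x44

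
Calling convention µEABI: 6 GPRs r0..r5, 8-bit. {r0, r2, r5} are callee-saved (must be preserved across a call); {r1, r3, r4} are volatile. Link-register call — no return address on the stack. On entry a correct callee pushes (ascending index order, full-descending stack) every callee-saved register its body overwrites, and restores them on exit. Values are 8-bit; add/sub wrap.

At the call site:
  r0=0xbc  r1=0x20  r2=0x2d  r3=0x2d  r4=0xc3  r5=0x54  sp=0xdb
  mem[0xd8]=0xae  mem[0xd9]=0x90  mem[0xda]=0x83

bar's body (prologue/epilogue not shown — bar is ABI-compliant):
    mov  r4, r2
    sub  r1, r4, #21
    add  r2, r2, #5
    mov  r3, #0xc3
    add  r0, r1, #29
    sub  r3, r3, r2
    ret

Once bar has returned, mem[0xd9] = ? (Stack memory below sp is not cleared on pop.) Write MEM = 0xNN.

prologue: push r0 → mem[0xda]=0xbc, sp=0xda
prologue: push r2 → mem[0xd9]=0x2d, sp=0xd9
body[0] mov  r4, r2 → r4=0x2d
body[1] sub  r1, r4, #21 → r1=0x18
body[2] add  r2, r2, #5 → r2=0x32
body[3] mov  r3, #0xc3 → r3=0xc3
body[4] add  r0, r1, #29 → r0=0x35
body[5] sub  r3, r3, r2 → r3=0x91
epilogue: pop r2=0x2d, sp=0xda
epilogue: pop r0=0xbc, sp=0xdb
prologue pushed ['r0', 'r2'] at ['0xda', '0xd9']

MEM = 0x2d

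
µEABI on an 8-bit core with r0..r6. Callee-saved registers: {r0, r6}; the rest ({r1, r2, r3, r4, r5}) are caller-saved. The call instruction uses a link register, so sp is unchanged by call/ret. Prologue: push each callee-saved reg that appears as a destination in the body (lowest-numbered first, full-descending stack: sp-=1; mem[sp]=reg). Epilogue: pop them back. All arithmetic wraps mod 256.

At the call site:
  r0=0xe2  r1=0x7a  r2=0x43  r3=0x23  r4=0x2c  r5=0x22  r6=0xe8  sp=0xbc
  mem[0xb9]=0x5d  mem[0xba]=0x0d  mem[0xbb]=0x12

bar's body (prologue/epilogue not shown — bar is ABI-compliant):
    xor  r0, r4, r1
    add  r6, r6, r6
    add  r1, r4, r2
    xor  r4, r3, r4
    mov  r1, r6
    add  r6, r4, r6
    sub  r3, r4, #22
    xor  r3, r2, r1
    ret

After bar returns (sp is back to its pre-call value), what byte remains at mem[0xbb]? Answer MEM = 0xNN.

MEM = 0xe2

prologue: push r0 → mem[0xbb]=0xe2, sp=0xbb
prologue: push r6 → mem[0xba]=0xe8, sp=0xba
body[0] xor  r0, r4, r1 → r0=0x56
body[1] add  r6, r6, r6 → r6=0xd0
body[2] add  r1, r4, r2 → r1=0x6f
body[3] xor  r4, r3, r4 → r4=0x0f
body[4] mov  r1, r6 → r1=0xd0
body[5] add  r6, r4, r6 → r6=0xdf
body[6] sub  r3, r4, #22 → r3=0xf9
body[7] xor  r3, r2, r1 → r3=0x93
epilogue: pop r6=0xe8, sp=0xbb
epilogue: pop r0=0xe2, sp=0xbc
prologue pushed ['r0', 'r6'] at ['0xbb', '0xba']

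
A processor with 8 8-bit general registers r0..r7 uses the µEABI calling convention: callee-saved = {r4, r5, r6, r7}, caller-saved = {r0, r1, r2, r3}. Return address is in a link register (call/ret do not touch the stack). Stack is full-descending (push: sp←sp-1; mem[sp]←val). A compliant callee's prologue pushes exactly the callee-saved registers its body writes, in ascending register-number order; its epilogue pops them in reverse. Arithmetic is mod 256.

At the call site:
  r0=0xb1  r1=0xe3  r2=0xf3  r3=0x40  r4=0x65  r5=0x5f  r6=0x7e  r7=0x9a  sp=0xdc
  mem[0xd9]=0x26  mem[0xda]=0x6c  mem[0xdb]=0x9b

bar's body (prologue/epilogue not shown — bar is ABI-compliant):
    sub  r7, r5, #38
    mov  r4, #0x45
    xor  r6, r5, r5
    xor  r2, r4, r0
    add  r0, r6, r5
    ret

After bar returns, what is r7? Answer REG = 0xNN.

REG = 0x9a

prologue: push r4 -> mem[0xdb]=0x65, sp=0xdb
prologue: push r6 -> mem[0xda]=0x7e, sp=0xda
prologue: push r7 -> mem[0xd9]=0x9a, sp=0xd9
body[0] sub  r7, r5, #38 -> r7=0x39
body[1] mov  r4, #0x45 -> r4=0x45
body[2] xor  r6, r5, r5 -> r6=0x00
body[3] xor  r2, r4, r0 -> r2=0xf4
body[4] add  r0, r6, r5 -> r0=0x5f
epilogue: pop r7=0x9a, sp=0xda
epilogue: pop r6=0x7e, sp=0xdb
epilogue: pop r4=0x65, sp=0xdc
r7 is callee-saved -> restored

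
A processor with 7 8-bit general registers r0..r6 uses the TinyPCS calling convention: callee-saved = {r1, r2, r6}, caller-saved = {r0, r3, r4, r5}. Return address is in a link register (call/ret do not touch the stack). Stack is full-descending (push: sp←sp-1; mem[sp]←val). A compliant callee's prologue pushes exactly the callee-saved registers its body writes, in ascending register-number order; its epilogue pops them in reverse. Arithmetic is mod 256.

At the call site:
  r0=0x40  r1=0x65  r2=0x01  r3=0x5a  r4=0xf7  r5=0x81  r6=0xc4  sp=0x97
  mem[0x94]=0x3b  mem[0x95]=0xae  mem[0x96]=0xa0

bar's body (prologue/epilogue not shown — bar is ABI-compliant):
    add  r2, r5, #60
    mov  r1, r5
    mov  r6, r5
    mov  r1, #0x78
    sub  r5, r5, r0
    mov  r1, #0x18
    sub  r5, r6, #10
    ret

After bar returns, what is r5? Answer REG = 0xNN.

prologue: push r1 → mem[0x96]=0x65, sp=0x96
prologue: push r2 → mem[0x95]=0x01, sp=0x95
prologue: push r6 → mem[0x94]=0xc4, sp=0x94
body[0] add  r2, r5, #60 → r2=0xbd
body[1] mov  r1, r5 → r1=0x81
body[2] mov  r6, r5 → r6=0x81
body[3] mov  r1, #0x78 → r1=0x78
body[4] sub  r5, r5, r0 → r5=0x41
body[5] mov  r1, #0x18 → r1=0x18
body[6] sub  r5, r6, #10 → r5=0x77
epilogue: pop r6=0xc4, sp=0x95
epilogue: pop r2=0x01, sp=0x96
epilogue: pop r1=0x65, sp=0x97
r5 is caller-saved → body value

REG = 0x77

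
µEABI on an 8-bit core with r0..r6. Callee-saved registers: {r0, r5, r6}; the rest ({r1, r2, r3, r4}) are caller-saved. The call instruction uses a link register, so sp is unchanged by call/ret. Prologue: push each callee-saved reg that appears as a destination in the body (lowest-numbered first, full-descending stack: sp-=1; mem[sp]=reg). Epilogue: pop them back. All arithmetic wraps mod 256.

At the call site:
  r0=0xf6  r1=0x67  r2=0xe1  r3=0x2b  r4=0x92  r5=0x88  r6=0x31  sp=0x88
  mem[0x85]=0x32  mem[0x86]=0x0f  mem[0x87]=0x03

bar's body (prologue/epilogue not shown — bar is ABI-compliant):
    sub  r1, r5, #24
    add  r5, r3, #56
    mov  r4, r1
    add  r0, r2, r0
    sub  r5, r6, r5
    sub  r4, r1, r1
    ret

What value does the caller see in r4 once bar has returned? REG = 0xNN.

REG = 0x00

prologue: push r0 -> mem[0x87]=0xf6, sp=0x87
prologue: push r5 -> mem[0x86]=0x88, sp=0x86
body[0] sub  r1, r5, #24 -> r1=0x70
body[1] add  r5, r3, #56 -> r5=0x63
body[2] mov  r4, r1 -> r4=0x70
body[3] add  r0, r2, r0 -> r0=0xd7
body[4] sub  r5, r6, r5 -> r5=0xce
body[5] sub  r4, r1, r1 -> r4=0x00
epilogue: pop r5=0x88, sp=0x87
epilogue: pop r0=0xf6, sp=0x88
r4 is caller-saved -> body value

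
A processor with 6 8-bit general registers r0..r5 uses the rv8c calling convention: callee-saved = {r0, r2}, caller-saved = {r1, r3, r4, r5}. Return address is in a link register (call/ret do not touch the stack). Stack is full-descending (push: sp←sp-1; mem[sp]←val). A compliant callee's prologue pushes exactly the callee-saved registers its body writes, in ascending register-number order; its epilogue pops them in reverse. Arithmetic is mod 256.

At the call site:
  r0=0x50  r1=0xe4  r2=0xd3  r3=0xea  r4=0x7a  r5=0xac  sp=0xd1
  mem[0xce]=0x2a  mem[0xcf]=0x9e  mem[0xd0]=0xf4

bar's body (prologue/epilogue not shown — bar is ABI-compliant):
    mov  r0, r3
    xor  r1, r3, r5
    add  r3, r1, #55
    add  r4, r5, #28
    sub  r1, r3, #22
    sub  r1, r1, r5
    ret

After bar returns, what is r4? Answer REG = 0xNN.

prologue: push r0 -> mem[0xd0]=0x50, sp=0xd0
body[0] mov  r0, r3 -> r0=0xea
body[1] xor  r1, r3, r5 -> r1=0x46
body[2] add  r3, r1, #55 -> r3=0x7d
body[3] add  r4, r5, #28 -> r4=0xc8
body[4] sub  r1, r3, #22 -> r1=0x67
body[5] sub  r1, r1, r5 -> r1=0xbb
epilogue: pop r0=0x50, sp=0xd1
r4 is caller-saved -> body value

REG = 0xc8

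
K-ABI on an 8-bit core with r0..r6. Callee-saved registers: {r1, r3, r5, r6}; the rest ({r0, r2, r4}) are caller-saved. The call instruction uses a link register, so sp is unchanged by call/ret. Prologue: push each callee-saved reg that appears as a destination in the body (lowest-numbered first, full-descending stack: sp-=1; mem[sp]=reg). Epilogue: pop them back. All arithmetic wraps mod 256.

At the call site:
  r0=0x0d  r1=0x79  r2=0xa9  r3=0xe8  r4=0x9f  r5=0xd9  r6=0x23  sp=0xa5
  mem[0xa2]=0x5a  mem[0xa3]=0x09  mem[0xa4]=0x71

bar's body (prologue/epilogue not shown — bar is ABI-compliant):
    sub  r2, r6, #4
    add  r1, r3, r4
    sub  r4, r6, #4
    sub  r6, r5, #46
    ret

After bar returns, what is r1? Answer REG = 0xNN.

REG = 0x79

prologue: push r1 → mem[0xa4]=0x79, sp=0xa4
prologue: push r6 → mem[0xa3]=0x23, sp=0xa3
body[0] sub  r2, r6, #4 → r2=0x1f
body[1] add  r1, r3, r4 → r1=0x87
body[2] sub  r4, r6, #4 → r4=0x1f
body[3] sub  r6, r5, #46 → r6=0xab
epilogue: pop r6=0x23, sp=0xa4
epilogue: pop r1=0x79, sp=0xa5
r1 is callee-saved → restored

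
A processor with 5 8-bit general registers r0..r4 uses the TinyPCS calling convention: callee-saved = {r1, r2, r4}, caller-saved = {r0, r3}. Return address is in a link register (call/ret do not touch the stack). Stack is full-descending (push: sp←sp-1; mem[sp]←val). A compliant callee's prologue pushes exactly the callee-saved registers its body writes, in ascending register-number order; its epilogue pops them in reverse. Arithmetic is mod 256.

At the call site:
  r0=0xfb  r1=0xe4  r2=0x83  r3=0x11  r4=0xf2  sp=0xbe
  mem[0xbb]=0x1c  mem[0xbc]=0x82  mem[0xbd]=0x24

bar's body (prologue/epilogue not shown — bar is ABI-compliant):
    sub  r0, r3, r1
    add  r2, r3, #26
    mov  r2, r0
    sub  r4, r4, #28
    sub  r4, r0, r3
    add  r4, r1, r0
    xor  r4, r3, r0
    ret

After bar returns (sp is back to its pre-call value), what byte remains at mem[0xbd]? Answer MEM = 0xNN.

prologue: push r2 -> mem[0xbd]=0x83, sp=0xbd
prologue: push r4 -> mem[0xbc]=0xf2, sp=0xbc
body[0] sub  r0, r3, r1 -> r0=0x2d
body[1] add  r2, r3, #26 -> r2=0x2b
body[2] mov  r2, r0 -> r2=0x2d
body[3] sub  r4, r4, #28 -> r4=0xd6
body[4] sub  r4, r0, r3 -> r4=0x1c
body[5] add  r4, r1, r0 -> r4=0x11
body[6] xor  r4, r3, r0 -> r4=0x3c
epilogue: pop r4=0xf2, sp=0xbd
epilogue: pop r2=0x83, sp=0xbe
prologue pushed ['r2', 'r4'] at ['0xbd', '0xbc']

MEM = 0x83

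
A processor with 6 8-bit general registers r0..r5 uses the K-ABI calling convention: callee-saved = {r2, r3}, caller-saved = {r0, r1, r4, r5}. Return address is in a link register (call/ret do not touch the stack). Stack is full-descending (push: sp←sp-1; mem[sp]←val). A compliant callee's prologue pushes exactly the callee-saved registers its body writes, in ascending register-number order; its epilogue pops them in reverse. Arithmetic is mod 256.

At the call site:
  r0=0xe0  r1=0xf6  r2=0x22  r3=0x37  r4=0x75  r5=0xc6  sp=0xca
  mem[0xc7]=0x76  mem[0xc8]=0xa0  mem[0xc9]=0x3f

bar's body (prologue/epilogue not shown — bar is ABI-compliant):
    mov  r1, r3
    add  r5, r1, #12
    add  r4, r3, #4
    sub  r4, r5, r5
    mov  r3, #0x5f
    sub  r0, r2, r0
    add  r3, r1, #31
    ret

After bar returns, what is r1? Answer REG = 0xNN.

prologue: push r3 -> mem[0xc9]=0x37, sp=0xc9
body[0] mov  r1, r3 -> r1=0x37
body[1] add  r5, r1, #12 -> r5=0x43
body[2] add  r4, r3, #4 -> r4=0x3b
body[3] sub  r4, r5, r5 -> r4=0x00
body[4] mov  r3, #0x5f -> r3=0x5f
body[5] sub  r0, r2, r0 -> r0=0x42
body[6] add  r3, r1, #31 -> r3=0x56
epilogue: pop r3=0x37, sp=0xca
r1 is caller-saved -> body value

REG = 0x37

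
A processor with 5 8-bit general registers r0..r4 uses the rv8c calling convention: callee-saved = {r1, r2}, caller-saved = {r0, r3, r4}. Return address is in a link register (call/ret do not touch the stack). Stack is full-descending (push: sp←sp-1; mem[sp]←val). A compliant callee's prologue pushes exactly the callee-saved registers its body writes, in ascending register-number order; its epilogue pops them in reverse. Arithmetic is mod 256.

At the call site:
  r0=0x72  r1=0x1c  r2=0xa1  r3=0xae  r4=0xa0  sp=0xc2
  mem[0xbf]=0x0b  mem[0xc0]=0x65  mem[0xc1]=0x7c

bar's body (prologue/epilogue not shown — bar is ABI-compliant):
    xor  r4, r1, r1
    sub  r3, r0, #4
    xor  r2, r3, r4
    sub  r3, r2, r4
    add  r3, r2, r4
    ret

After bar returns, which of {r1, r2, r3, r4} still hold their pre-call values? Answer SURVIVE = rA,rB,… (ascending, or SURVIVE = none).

prologue: push r2 → mem[0xc1]=0xa1, sp=0xc1
body[0] xor  r4, r1, r1 → r4=0x00
body[1] sub  r3, r0, #4 → r3=0x6e
body[2] xor  r2, r3, r4 → r2=0x6e
body[3] sub  r3, r2, r4 → r3=0x6e
body[4] add  r3, r2, r4 → r3=0x6e
epilogue: pop r2=0xa1, sp=0xc2
r1: callee-saved, written=False
r2: callee-saved, written=True
r3: caller-saved, written=True
r4: caller-saved, written=True

SURVIVE = r1,r2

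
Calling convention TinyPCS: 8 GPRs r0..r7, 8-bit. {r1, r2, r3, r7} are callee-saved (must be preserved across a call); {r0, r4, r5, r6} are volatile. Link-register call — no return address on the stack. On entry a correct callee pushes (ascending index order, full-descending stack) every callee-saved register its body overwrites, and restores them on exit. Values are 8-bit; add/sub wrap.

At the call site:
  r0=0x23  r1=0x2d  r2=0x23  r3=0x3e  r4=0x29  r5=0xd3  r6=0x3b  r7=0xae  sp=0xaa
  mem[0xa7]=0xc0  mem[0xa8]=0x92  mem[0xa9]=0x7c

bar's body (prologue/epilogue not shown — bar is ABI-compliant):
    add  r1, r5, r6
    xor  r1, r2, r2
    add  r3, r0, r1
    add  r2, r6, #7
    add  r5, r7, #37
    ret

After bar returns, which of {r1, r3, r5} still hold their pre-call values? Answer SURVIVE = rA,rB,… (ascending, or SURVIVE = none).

SURVIVE = r1,r3,r5

prologue: push r1 → mem[0xa9]=0x2d, sp=0xa9
prologue: push r2 → mem[0xa8]=0x23, sp=0xa8
prologue: push r3 → mem[0xa7]=0x3e, sp=0xa7
body[0] add  r1, r5, r6 → r1=0x0e
body[1] xor  r1, r2, r2 → r1=0x00
body[2] add  r3, r0, r1 → r3=0x23
body[3] add  r2, r6, #7 → r2=0x42
body[4] add  r5, r7, #37 → r5=0xd3
epilogue: pop r3=0x3e, sp=0xa8
epilogue: pop r2=0x23, sp=0xa9
epilogue: pop r1=0x2d, sp=0xaa
r1: callee-saved, written=True
r3: callee-saved, written=True
r5: caller-saved, written=True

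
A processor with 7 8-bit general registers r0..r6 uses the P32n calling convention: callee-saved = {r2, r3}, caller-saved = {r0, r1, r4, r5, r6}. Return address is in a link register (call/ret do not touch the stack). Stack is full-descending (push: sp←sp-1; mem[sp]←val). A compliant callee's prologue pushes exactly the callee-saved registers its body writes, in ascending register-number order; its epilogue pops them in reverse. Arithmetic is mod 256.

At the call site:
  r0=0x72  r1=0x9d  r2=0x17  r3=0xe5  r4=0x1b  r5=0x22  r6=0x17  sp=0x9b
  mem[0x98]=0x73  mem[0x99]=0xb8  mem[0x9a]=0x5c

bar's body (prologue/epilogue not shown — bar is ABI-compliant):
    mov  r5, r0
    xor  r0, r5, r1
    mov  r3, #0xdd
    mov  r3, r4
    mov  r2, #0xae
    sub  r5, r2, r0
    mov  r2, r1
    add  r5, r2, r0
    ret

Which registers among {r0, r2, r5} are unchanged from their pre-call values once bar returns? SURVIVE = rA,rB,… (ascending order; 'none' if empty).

prologue: push r2 -> mem[0x9a]=0x17, sp=0x9a
prologue: push r3 -> mem[0x99]=0xe5, sp=0x99
body[0] mov  r5, r0 -> r5=0x72
body[1] xor  r0, r5, r1 -> r0=0xef
body[2] mov  r3, #0xdd -> r3=0xdd
body[3] mov  r3, r4 -> r3=0x1b
body[4] mov  r2, #0xae -> r2=0xae
body[5] sub  r5, r2, r0 -> r5=0xbf
body[6] mov  r2, r1 -> r2=0x9d
body[7] add  r5, r2, r0 -> r5=0x8c
epilogue: pop r3=0xe5, sp=0x9a
epilogue: pop r2=0x17, sp=0x9b
r0: caller-saved, written=True
r2: callee-saved, written=True
r5: caller-saved, written=True

SURVIVE = r2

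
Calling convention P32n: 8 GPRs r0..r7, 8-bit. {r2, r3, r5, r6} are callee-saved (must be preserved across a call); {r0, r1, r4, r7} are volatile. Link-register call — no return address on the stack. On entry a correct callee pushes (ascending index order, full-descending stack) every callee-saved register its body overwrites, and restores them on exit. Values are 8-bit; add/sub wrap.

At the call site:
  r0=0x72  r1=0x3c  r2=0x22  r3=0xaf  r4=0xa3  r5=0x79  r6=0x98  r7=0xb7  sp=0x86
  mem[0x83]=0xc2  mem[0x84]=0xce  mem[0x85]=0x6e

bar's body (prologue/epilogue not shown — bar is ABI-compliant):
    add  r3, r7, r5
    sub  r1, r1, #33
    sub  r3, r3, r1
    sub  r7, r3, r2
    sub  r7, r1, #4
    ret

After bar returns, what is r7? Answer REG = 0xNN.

prologue: push r3 -> mem[0x85]=0xaf, sp=0x85
body[0] add  r3, r7, r5 -> r3=0x30
body[1] sub  r1, r1, #33 -> r1=0x1b
body[2] sub  r3, r3, r1 -> r3=0x15
body[3] sub  r7, r3, r2 -> r7=0xf3
body[4] sub  r7, r1, #4 -> r7=0x17
epilogue: pop r3=0xaf, sp=0x86
r7 is caller-saved -> body value

REG = 0x17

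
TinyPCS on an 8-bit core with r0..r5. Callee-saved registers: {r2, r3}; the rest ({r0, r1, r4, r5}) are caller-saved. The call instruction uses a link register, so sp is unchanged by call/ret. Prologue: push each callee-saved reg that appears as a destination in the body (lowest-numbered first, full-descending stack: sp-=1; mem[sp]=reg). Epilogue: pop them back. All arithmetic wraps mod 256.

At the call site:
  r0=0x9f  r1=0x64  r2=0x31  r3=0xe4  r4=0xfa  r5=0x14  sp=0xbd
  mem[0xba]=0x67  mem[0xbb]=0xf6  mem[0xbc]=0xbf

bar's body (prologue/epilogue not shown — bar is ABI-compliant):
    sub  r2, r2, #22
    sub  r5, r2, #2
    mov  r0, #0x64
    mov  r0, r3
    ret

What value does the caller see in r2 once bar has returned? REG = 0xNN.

REG = 0x31

prologue: push r2 -> mem[0xbc]=0x31, sp=0xbc
body[0] sub  r2, r2, #22 -> r2=0x1b
body[1] sub  r5, r2, #2 -> r5=0x19
body[2] mov  r0, #0x64 -> r0=0x64
body[3] mov  r0, r3 -> r0=0xe4
epilogue: pop r2=0x31, sp=0xbd
r2 is callee-saved -> restored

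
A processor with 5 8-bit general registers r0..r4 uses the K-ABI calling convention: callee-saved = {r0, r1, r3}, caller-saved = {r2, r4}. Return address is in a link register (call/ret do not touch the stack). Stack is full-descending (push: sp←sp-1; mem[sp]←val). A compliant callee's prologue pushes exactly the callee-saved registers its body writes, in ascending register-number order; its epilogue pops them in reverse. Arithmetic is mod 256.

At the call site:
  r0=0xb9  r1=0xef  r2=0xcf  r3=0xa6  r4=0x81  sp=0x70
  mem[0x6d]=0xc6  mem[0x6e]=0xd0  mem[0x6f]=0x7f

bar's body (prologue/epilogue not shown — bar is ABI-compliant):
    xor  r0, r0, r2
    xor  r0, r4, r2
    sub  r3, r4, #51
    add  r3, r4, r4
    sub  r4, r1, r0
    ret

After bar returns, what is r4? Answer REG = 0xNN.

REG = 0xa1

prologue: push r0 → mem[0x6f]=0xb9, sp=0x6f
prologue: push r3 → mem[0x6e]=0xa6, sp=0x6e
body[0] xor  r0, r0, r2 → r0=0x76
body[1] xor  r0, r4, r2 → r0=0x4e
body[2] sub  r3, r4, #51 → r3=0x4e
body[3] add  r3, r4, r4 → r3=0x02
body[4] sub  r4, r1, r0 → r4=0xa1
epilogue: pop r3=0xa6, sp=0x6f
epilogue: pop r0=0xb9, sp=0x70
r4 is caller-saved → body value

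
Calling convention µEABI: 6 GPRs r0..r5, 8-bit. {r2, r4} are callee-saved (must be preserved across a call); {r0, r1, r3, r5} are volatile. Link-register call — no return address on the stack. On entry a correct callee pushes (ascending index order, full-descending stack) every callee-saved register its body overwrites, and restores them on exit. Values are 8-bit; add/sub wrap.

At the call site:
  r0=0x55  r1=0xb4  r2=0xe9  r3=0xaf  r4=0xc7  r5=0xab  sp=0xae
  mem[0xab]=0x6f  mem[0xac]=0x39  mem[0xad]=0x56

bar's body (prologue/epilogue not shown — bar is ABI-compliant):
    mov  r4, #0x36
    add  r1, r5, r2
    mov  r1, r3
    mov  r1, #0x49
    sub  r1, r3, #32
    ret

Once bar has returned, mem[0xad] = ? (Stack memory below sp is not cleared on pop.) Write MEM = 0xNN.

prologue: push r4 -> mem[0xad]=0xc7, sp=0xad
body[0] mov  r4, #0x36 -> r4=0x36
body[1] add  r1, r5, r2 -> r1=0x94
body[2] mov  r1, r3 -> r1=0xaf
body[3] mov  r1, #0x49 -> r1=0x49
body[4] sub  r1, r3, #32 -> r1=0x8f
epilogue: pop r4=0xc7, sp=0xae
prologue pushed ['r4'] at ['0xad']

MEM = 0xc7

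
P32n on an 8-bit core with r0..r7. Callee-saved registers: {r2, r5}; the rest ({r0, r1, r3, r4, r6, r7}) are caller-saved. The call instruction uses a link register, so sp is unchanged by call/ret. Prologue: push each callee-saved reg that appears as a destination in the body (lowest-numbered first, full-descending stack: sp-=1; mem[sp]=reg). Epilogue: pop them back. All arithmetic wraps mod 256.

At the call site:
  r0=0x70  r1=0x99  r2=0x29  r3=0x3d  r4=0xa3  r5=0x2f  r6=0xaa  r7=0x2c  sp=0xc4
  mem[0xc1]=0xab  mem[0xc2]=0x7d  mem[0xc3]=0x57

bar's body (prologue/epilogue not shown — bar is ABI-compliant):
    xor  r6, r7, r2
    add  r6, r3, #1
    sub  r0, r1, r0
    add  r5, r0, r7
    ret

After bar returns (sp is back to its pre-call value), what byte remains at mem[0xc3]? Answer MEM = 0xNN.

prologue: push r5 → mem[0xc3]=0x2f, sp=0xc3
body[0] xor  r6, r7, r2 → r6=0x05
body[1] add  r6, r3, #1 → r6=0x3e
body[2] sub  r0, r1, r0 → r0=0x29
body[3] add  r5, r0, r7 → r5=0x55
epilogue: pop r5=0x2f, sp=0xc4
prologue pushed ['r5'] at ['0xc3']

MEM = 0x2f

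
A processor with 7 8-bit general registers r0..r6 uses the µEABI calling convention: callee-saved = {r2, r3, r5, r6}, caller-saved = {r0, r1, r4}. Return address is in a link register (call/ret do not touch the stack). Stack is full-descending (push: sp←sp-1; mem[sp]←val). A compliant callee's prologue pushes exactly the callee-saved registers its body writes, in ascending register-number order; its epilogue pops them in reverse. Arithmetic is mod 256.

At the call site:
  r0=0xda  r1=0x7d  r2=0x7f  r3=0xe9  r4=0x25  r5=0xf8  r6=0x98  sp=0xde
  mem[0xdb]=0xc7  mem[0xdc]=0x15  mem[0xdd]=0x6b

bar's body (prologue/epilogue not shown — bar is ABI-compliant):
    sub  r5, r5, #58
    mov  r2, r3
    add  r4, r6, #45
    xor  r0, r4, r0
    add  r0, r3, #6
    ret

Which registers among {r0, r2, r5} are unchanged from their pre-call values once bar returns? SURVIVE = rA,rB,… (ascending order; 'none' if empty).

prologue: push r2 -> mem[0xdd]=0x7f, sp=0xdd
prologue: push r5 -> mem[0xdc]=0xf8, sp=0xdc
body[0] sub  r5, r5, #58 -> r5=0xbe
body[1] mov  r2, r3 -> r2=0xe9
body[2] add  r4, r6, #45 -> r4=0xc5
body[3] xor  r0, r4, r0 -> r0=0x1f
body[4] add  r0, r3, #6 -> r0=0xef
epilogue: pop r5=0xf8, sp=0xdd
epilogue: pop r2=0x7f, sp=0xde
r0: caller-saved, written=True
r2: callee-saved, written=True
r5: callee-saved, written=True

SURVIVE = r2,r5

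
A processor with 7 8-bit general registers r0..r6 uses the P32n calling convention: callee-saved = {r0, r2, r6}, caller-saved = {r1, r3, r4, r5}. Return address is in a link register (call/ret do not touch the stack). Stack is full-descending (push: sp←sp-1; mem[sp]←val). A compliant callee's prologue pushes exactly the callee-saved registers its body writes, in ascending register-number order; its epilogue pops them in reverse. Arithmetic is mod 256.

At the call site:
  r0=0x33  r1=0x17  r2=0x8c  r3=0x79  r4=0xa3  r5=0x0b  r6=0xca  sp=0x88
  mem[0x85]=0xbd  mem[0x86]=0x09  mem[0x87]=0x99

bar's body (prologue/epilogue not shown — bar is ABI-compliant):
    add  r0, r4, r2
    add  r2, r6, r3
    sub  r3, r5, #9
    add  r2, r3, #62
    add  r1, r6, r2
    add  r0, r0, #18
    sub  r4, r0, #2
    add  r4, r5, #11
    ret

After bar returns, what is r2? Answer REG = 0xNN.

prologue: push r0 -> mem[0x87]=0x33, sp=0x87
prologue: push r2 -> mem[0x86]=0x8c, sp=0x86
body[0] add  r0, r4, r2 -> r0=0x2f
body[1] add  r2, r6, r3 -> r2=0x43
body[2] sub  r3, r5, #9 -> r3=0x02
body[3] add  r2, r3, #62 -> r2=0x40
body[4] add  r1, r6, r2 -> r1=0x0a
body[5] add  r0, r0, #18 -> r0=0x41
body[6] sub  r4, r0, #2 -> r4=0x3f
body[7] add  r4, r5, #11 -> r4=0x16
epilogue: pop r2=0x8c, sp=0x87
epilogue: pop r0=0x33, sp=0x88
r2 is callee-saved -> restored

REG = 0x8c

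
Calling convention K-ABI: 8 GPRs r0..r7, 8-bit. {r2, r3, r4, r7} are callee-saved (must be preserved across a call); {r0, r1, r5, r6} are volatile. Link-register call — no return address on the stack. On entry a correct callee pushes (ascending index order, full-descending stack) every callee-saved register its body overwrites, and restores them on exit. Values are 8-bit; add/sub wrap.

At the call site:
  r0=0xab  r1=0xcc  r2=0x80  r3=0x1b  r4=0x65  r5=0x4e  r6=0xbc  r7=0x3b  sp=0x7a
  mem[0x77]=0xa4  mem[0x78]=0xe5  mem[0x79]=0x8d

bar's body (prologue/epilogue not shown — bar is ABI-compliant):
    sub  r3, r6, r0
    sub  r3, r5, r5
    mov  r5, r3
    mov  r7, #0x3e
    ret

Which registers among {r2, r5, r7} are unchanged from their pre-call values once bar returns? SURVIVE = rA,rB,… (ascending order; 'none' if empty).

prologue: push r3 → mem[0x79]=0x1b, sp=0x79
prologue: push r7 → mem[0x78]=0x3b, sp=0x78
body[0] sub  r3, r6, r0 → r3=0x11
body[1] sub  r3, r5, r5 → r3=0x00
body[2] mov  r5, r3 → r5=0x00
body[3] mov  r7, #0x3e → r7=0x3e
epilogue: pop r7=0x3b, sp=0x79
epilogue: pop r3=0x1b, sp=0x7a
r2: callee-saved, written=False
r5: caller-saved, written=True
r7: callee-saved, written=True

SURVIVE = r2,r7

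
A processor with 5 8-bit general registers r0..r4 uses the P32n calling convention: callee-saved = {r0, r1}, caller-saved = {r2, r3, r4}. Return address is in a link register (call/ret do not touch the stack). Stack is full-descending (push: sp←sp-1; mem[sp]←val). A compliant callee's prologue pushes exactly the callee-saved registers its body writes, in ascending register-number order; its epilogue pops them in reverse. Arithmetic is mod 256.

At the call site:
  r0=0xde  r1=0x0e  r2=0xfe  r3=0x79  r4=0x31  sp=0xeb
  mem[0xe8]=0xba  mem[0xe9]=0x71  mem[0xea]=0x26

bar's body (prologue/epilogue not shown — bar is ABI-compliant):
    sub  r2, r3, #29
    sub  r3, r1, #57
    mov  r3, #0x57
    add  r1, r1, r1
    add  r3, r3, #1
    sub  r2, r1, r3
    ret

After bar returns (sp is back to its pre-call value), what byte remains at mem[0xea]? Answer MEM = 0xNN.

MEM = 0x0e

prologue: push r1 -> mem[0xea]=0x0e, sp=0xea
body[0] sub  r2, r3, #29 -> r2=0x5c
body[1] sub  r3, r1, #57 -> r3=0xd5
body[2] mov  r3, #0x57 -> r3=0x57
body[3] add  r1, r1, r1 -> r1=0x1c
body[4] add  r3, r3, #1 -> r3=0x58
body[5] sub  r2, r1, r3 -> r2=0xc4
epilogue: pop r1=0x0e, sp=0xeb
prologue pushed ['r1'] at ['0xea']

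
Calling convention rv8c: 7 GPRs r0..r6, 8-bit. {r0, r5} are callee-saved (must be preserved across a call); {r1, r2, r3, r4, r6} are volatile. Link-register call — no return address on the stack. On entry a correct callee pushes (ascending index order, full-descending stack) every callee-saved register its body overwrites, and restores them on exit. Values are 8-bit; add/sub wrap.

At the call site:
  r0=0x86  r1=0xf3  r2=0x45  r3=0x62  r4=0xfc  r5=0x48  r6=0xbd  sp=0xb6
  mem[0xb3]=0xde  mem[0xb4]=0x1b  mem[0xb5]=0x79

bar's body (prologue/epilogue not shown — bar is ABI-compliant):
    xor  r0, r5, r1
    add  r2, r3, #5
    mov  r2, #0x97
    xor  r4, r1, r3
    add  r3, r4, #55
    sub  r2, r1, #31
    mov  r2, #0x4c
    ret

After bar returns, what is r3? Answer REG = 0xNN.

REG = 0xc8

prologue: push r0 → mem[0xb5]=0x86, sp=0xb5
body[0] xor  r0, r5, r1 → r0=0xbb
body[1] add  r2, r3, #5 → r2=0x67
body[2] mov  r2, #0x97 → r2=0x97
body[3] xor  r4, r1, r3 → r4=0x91
body[4] add  r3, r4, #55 → r3=0xc8
body[5] sub  r2, r1, #31 → r2=0xd4
body[6] mov  r2, #0x4c → r2=0x4c
epilogue: pop r0=0x86, sp=0xb6
r3 is caller-saved → body value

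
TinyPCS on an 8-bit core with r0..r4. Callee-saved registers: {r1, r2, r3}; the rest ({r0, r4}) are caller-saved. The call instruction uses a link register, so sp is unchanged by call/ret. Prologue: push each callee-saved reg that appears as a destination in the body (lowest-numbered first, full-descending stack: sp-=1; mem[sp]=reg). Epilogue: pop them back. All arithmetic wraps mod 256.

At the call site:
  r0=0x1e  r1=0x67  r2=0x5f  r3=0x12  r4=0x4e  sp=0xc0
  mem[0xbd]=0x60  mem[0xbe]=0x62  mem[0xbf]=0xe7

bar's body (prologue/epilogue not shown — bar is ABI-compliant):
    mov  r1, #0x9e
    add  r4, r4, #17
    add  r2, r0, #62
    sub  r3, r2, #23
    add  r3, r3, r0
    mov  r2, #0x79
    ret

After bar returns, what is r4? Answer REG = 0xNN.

REG = 0x5f

prologue: push r1 -> mem[0xbf]=0x67, sp=0xbf
prologue: push r2 -> mem[0xbe]=0x5f, sp=0xbe
prologue: push r3 -> mem[0xbd]=0x12, sp=0xbd
body[0] mov  r1, #0x9e -> r1=0x9e
body[1] add  r4, r4, #17 -> r4=0x5f
body[2] add  r2, r0, #62 -> r2=0x5c
body[3] sub  r3, r2, #23 -> r3=0x45
body[4] add  r3, r3, r0 -> r3=0x63
body[5] mov  r2, #0x79 -> r2=0x79
epilogue: pop r3=0x12, sp=0xbe
epilogue: pop r2=0x5f, sp=0xbf
epilogue: pop r1=0x67, sp=0xc0
r4 is caller-saved -> body value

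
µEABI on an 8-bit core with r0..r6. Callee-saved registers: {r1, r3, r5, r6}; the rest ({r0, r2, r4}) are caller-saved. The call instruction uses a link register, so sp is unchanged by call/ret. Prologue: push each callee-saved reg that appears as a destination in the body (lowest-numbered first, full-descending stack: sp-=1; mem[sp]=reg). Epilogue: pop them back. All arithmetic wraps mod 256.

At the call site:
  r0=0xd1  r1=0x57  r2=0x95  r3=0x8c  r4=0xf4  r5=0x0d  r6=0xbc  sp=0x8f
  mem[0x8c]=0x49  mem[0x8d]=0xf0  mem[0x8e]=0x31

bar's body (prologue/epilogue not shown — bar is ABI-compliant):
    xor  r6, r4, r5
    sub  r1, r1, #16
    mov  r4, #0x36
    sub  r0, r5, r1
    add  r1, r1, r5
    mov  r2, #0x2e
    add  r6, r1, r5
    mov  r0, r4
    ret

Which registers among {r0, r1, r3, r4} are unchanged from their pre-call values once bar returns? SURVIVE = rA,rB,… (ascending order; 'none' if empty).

prologue: push r1 -> mem[0x8e]=0x57, sp=0x8e
prologue: push r6 -> mem[0x8d]=0xbc, sp=0x8d
body[0] xor  r6, r4, r5 -> r6=0xf9
body[1] sub  r1, r1, #16 -> r1=0x47
body[2] mov  r4, #0x36 -> r4=0x36
body[3] sub  r0, r5, r1 -> r0=0xc6
body[4] add  r1, r1, r5 -> r1=0x54
body[5] mov  r2, #0x2e -> r2=0x2e
body[6] add  r6, r1, r5 -> r6=0x61
body[7] mov  r0, r4 -> r0=0x36
epilogue: pop r6=0xbc, sp=0x8e
epilogue: pop r1=0x57, sp=0x8f
r0: caller-saved, written=True
r1: callee-saved, written=True
r3: callee-saved, written=False
r4: caller-saved, written=True

SURVIVE = r1,r3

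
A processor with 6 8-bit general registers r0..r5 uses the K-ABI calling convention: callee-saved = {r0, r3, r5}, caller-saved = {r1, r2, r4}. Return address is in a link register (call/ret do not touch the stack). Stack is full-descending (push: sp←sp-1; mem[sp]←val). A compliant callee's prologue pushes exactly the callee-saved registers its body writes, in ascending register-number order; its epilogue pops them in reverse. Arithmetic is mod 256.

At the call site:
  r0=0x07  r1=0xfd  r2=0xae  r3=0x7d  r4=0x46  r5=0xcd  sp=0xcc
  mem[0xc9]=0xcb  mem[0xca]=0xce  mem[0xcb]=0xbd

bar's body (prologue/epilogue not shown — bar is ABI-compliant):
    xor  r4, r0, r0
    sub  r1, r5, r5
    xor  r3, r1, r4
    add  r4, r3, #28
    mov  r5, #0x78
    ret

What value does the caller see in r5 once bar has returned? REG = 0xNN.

prologue: push r3 → mem[0xcb]=0x7d, sp=0xcb
prologue: push r5 → mem[0xca]=0xcd, sp=0xca
body[0] xor  r4, r0, r0 → r4=0x00
body[1] sub  r1, r5, r5 → r1=0x00
body[2] xor  r3, r1, r4 → r3=0x00
body[3] add  r4, r3, #28 → r4=0x1c
body[4] mov  r5, #0x78 → r5=0x78
epilogue: pop r5=0xcd, sp=0xcb
epilogue: pop r3=0x7d, sp=0xcc
r5 is callee-saved → restored

REG = 0xcd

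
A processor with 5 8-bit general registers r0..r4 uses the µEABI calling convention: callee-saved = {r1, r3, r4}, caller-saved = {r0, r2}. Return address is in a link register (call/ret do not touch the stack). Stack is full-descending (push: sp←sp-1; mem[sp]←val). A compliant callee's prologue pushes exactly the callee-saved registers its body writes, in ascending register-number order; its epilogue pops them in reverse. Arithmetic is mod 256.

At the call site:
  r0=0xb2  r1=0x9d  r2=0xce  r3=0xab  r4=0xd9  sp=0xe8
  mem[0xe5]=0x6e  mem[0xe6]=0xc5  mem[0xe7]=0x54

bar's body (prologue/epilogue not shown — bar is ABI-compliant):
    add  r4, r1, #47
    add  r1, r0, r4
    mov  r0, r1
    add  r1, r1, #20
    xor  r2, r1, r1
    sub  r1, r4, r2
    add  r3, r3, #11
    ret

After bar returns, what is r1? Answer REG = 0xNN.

REG = 0x9d

prologue: push r1 -> mem[0xe7]=0x9d, sp=0xe7
prologue: push r3 -> mem[0xe6]=0xab, sp=0xe6
prologue: push r4 -> mem[0xe5]=0xd9, sp=0xe5
body[0] add  r4, r1, #47 -> r4=0xcc
body[1] add  r1, r0, r4 -> r1=0x7e
body[2] mov  r0, r1 -> r0=0x7e
body[3] add  r1, r1, #20 -> r1=0x92
body[4] xor  r2, r1, r1 -> r2=0x00
body[5] sub  r1, r4, r2 -> r1=0xcc
body[6] add  r3, r3, #11 -> r3=0xb6
epilogue: pop r4=0xd9, sp=0xe6
epilogue: pop r3=0xab, sp=0xe7
epilogue: pop r1=0x9d, sp=0xe8
r1 is callee-saved -> restored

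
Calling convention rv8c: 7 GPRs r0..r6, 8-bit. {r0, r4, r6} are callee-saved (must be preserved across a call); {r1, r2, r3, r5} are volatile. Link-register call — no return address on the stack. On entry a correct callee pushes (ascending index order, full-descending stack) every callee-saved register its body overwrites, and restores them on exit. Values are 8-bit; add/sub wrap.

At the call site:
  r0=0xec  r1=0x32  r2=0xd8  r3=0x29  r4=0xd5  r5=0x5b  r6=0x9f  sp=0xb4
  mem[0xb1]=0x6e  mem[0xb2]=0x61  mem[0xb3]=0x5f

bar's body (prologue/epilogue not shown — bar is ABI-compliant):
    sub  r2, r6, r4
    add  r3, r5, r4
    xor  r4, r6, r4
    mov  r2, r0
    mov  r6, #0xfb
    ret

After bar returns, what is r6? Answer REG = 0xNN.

prologue: push r4 -> mem[0xb3]=0xd5, sp=0xb3
prologue: push r6 -> mem[0xb2]=0x9f, sp=0xb2
body[0] sub  r2, r6, r4 -> r2=0xca
body[1] add  r3, r5, r4 -> r3=0x30
body[2] xor  r4, r6, r4 -> r4=0x4a
body[3] mov  r2, r0 -> r2=0xec
body[4] mov  r6, #0xfb -> r6=0xfb
epilogue: pop r6=0x9f, sp=0xb3
epilogue: pop r4=0xd5, sp=0xb4
r6 is callee-saved -> restored

REG = 0x9f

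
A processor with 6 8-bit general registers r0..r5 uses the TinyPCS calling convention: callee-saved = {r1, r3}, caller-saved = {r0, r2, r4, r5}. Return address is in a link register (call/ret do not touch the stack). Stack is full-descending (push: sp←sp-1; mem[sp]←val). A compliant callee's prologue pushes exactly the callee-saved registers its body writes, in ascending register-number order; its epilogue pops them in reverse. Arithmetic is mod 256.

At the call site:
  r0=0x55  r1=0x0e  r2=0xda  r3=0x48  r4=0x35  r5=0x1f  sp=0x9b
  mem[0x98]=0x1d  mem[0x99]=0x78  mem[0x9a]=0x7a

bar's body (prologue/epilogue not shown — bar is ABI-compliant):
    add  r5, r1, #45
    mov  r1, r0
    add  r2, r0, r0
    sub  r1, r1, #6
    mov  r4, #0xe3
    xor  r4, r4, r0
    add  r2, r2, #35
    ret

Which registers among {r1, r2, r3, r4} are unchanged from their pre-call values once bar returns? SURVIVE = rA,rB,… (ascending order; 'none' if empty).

prologue: push r1 -> mem[0x9a]=0x0e, sp=0x9a
body[0] add  r5, r1, #45 -> r5=0x3b
body[1] mov  r1, r0 -> r1=0x55
body[2] add  r2, r0, r0 -> r2=0xaa
body[3] sub  r1, r1, #6 -> r1=0x4f
body[4] mov  r4, #0xe3 -> r4=0xe3
body[5] xor  r4, r4, r0 -> r4=0xb6
body[6] add  r2, r2, #35 -> r2=0xcd
epilogue: pop r1=0x0e, sp=0x9b
r1: callee-saved, written=True
r2: caller-saved, written=True
r3: callee-saved, written=False
r4: caller-saved, written=True

SURVIVE = r1,r3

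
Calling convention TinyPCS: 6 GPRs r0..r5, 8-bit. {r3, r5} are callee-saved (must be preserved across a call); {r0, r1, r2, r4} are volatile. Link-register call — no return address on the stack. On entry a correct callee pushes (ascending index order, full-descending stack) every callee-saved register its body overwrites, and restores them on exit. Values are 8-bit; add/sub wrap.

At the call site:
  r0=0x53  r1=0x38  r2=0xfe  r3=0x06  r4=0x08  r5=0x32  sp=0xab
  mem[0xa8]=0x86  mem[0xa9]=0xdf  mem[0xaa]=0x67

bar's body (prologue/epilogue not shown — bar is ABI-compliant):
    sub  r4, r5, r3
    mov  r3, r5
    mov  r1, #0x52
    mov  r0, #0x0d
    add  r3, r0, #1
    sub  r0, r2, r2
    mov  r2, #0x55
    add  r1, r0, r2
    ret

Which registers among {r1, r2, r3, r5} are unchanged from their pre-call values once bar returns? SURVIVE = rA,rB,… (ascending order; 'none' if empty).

SURVIVE = r3,r5

prologue: push r3 → mem[0xaa]=0x06, sp=0xaa
body[0] sub  r4, r5, r3 → r4=0x2c
body[1] mov  r3, r5 → r3=0x32
body[2] mov  r1, #0x52 → r1=0x52
body[3] mov  r0, #0x0d → r0=0x0d
body[4] add  r3, r0, #1 → r3=0x0e
body[5] sub  r0, r2, r2 → r0=0x00
body[6] mov  r2, #0x55 → r2=0x55
body[7] add  r1, r0, r2 → r1=0x55
epilogue: pop r3=0x06, sp=0xab
r1: caller-saved, written=True
r2: caller-saved, written=True
r3: callee-saved, written=True
r5: callee-saved, written=False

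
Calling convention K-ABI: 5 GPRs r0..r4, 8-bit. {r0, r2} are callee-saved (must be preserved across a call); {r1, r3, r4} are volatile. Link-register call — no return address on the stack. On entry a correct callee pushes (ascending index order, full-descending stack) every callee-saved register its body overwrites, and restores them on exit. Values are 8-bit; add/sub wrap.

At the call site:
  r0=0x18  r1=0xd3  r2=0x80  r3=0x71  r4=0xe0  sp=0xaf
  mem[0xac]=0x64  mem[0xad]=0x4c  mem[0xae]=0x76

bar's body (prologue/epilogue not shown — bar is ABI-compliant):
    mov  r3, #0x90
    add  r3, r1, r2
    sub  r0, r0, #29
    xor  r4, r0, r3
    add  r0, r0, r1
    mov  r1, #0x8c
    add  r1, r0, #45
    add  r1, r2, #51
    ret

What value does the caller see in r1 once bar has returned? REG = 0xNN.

prologue: push r0 → mem[0xae]=0x18, sp=0xae
body[0] mov  r3, #0x90 → r3=0x90
body[1] add  r3, r1, r2 → r3=0x53
body[2] sub  r0, r0, #29 → r0=0xfb
body[3] xor  r4, r0, r3 → r4=0xa8
body[4] add  r0, r0, r1 → r0=0xce
body[5] mov  r1, #0x8c → r1=0x8c
body[6] add  r1, r0, #45 → r1=0xfb
body[7] add  r1, r2, #51 → r1=0xb3
epilogue: pop r0=0x18, sp=0xaf
r1 is caller-saved → body value

REG = 0xb3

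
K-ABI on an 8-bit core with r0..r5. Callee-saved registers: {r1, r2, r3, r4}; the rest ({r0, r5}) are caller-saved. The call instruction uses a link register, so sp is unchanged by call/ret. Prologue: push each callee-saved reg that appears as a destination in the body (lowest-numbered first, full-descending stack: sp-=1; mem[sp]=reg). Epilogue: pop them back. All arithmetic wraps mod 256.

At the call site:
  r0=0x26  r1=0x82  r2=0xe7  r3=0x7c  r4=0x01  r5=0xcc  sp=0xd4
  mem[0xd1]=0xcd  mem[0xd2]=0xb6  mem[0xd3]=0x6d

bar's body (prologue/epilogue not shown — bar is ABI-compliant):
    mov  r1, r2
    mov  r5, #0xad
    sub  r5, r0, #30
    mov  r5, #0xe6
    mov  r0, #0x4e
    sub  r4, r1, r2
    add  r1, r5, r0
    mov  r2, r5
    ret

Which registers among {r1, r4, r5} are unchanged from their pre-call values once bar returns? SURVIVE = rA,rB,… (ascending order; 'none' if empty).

prologue: push r1 → mem[0xd3]=0x82, sp=0xd3
prologue: push r2 → mem[0xd2]=0xe7, sp=0xd2
prologue: push r4 → mem[0xd1]=0x01, sp=0xd1
body[0] mov  r1, r2 → r1=0xe7
body[1] mov  r5, #0xad → r5=0xad
body[2] sub  r5, r0, #30 → r5=0x08
body[3] mov  r5, #0xe6 → r5=0xe6
body[4] mov  r0, #0x4e → r0=0x4e
body[5] sub  r4, r1, r2 → r4=0x00
body[6] add  r1, r5, r0 → r1=0x34
body[7] mov  r2, r5 → r2=0xe6
epilogue: pop r4=0x01, sp=0xd2
epilogue: pop r2=0xe7, sp=0xd3
epilogue: pop r1=0x82, sp=0xd4
r1: callee-saved, written=True
r4: callee-saved, written=True
r5: caller-saved, written=True

SURVIVE = r1,r4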